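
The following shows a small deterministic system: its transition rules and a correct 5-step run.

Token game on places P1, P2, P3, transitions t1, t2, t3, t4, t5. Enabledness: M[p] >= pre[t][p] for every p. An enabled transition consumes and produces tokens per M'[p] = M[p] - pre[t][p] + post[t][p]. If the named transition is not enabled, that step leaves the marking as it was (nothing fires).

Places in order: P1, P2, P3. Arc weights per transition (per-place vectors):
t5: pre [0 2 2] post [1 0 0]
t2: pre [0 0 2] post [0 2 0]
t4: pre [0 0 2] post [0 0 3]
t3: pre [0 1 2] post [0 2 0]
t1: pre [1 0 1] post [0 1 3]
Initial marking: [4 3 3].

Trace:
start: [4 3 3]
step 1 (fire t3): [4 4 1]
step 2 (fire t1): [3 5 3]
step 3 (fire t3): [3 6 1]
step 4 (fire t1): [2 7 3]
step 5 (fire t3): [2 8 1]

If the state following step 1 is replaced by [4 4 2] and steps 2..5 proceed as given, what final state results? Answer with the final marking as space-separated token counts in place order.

state after step 1 := [4 4 2]
step 2 (fire t1): [3 5 4]
step 3 (fire t3): [3 6 2]
step 4 (fire t1): [2 7 4]
step 5 (fire t3): [2 8 2]

2 8 2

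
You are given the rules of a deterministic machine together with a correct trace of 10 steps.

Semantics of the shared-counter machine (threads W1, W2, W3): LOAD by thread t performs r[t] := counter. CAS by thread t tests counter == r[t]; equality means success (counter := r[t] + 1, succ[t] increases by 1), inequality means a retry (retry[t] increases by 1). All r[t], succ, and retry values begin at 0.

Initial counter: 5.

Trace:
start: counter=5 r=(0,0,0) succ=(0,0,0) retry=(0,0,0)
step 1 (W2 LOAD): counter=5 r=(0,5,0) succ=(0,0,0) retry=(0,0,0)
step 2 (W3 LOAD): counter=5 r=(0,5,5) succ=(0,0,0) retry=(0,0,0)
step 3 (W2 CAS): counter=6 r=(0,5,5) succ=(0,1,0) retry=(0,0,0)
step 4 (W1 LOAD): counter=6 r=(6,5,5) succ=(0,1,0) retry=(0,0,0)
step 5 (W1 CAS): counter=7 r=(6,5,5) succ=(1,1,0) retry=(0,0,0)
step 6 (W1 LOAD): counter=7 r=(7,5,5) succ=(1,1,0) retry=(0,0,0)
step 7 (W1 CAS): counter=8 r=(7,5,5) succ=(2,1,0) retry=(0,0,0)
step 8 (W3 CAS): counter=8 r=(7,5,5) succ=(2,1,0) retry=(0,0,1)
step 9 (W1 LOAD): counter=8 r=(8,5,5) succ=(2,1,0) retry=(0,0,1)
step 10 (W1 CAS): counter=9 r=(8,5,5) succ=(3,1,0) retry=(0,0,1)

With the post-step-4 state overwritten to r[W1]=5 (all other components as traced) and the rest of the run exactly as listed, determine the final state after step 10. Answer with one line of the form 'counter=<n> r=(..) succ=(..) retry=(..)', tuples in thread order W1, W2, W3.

counter=8 r=(7,5,5) succ=(2,1,0) retry=(1,0,1)

state after step 4 := counter=6 r=(5,5,5) succ=(0,1,0) retry=(0,0,0)
step 5 (W1 CAS): counter=6 r=(5,5,5) succ=(0,1,0) retry=(1,0,0)
step 6 (W1 LOAD): counter=6 r=(6,5,5) succ=(0,1,0) retry=(1,0,0)
step 7 (W1 CAS): counter=7 r=(6,5,5) succ=(1,1,0) retry=(1,0,0)
step 8 (W3 CAS): counter=7 r=(6,5,5) succ=(1,1,0) retry=(1,0,1)
step 9 (W1 LOAD): counter=7 r=(7,5,5) succ=(1,1,0) retry=(1,0,1)
step 10 (W1 CAS): counter=8 r=(7,5,5) succ=(2,1,0) retry=(1,0,1)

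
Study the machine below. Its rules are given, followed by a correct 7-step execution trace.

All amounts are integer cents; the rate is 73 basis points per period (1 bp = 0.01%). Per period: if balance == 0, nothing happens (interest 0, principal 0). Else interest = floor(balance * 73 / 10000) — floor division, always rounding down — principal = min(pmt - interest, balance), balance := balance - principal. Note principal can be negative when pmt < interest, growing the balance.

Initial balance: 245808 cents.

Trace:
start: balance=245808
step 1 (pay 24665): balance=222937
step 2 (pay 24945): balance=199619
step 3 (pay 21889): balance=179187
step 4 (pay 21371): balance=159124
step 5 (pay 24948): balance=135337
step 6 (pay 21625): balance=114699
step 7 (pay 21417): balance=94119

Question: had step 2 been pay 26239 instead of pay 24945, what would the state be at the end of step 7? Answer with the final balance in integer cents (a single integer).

92777

(re-executing from step 2 with the substitution; state before step 2: balance=222937)
step 2 (pay 26239): balance=198325
step 3 (pay 21889): balance=177883
step 4 (pay 21371): balance=157810
step 5 (pay 24948): balance=134014
step 6 (pay 21625): balance=113367
step 7 (pay 21417): balance=92777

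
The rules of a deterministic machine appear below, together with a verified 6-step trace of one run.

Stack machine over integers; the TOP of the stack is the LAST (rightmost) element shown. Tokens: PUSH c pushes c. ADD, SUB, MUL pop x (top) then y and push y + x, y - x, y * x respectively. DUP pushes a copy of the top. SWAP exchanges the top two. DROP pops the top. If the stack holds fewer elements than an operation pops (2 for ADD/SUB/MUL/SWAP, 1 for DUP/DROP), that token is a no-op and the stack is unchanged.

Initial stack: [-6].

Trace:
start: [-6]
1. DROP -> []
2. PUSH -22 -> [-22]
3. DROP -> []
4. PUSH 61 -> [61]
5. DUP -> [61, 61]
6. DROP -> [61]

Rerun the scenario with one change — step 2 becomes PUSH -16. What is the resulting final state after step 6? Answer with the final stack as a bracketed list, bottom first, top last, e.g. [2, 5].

[61]

(re-executing from step 2 with the substitution; state before step 2: [])
2. PUSH -16 -> [-16]
3. DROP -> []
4. PUSH 61 -> [61]
5. DUP -> [61, 61]
6. DROP -> [61]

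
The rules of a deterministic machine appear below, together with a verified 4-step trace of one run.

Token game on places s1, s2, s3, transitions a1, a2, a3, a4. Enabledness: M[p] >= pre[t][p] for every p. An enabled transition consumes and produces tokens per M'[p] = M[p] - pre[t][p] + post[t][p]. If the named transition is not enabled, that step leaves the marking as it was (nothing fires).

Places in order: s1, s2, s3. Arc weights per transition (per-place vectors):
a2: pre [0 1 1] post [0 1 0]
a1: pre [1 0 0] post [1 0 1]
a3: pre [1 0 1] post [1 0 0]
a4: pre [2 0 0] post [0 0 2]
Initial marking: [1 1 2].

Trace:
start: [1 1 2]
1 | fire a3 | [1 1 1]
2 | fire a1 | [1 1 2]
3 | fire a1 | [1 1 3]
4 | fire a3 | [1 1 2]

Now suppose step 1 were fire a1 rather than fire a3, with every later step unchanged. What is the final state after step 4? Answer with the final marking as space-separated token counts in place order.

1 1 4

(re-executing from step 1 with the substitution; state before step 1: [1 1 2])
1 | fire a1 | [1 1 3]
2 | fire a1 | [1 1 4]
3 | fire a1 | [1 1 5]
4 | fire a3 | [1 1 4]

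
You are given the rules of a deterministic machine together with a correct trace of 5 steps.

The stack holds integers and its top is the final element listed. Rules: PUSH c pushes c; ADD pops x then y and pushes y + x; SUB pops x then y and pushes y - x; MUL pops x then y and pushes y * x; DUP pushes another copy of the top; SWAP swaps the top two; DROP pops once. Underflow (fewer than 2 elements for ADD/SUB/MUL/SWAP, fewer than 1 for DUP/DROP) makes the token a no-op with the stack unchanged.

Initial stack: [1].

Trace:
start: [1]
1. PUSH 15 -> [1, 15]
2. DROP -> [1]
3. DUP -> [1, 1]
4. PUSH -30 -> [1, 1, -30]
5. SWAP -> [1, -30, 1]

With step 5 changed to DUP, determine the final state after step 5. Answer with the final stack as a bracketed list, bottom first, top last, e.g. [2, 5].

[1, 1, -30, -30]

(re-executing from step 5 with the substitution; state before step 5: [1, 1, -30])
5. DUP -> [1, 1, -30, -30]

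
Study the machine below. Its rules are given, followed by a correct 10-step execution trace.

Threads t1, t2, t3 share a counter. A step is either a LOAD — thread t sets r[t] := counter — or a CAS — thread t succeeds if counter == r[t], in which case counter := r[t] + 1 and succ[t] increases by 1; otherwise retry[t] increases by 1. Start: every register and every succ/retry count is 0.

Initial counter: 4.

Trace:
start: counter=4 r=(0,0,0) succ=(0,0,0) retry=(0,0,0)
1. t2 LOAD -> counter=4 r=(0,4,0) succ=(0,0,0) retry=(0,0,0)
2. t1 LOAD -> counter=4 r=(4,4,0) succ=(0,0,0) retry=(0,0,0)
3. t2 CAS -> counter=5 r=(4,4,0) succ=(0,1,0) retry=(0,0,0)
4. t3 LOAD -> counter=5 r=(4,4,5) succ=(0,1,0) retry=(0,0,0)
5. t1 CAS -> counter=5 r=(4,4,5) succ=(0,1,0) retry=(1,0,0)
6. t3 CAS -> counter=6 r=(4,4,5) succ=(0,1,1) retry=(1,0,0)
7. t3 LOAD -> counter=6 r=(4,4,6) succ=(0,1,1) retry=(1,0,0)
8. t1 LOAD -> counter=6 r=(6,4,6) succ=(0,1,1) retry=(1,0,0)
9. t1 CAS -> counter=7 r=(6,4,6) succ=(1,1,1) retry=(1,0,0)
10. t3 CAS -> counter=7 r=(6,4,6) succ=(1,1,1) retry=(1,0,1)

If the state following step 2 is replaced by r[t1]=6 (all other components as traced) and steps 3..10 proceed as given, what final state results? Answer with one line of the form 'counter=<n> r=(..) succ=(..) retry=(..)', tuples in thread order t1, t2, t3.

state after step 2 := counter=4 r=(6,4,0) succ=(0,0,0) retry=(0,0,0)
3. t2 CAS -> counter=5 r=(6,4,0) succ=(0,1,0) retry=(0,0,0)
4. t3 LOAD -> counter=5 r=(6,4,5) succ=(0,1,0) retry=(0,0,0)
5. t1 CAS -> counter=5 r=(6,4,5) succ=(0,1,0) retry=(1,0,0)
6. t3 CAS -> counter=6 r=(6,4,5) succ=(0,1,1) retry=(1,0,0)
7. t3 LOAD -> counter=6 r=(6,4,6) succ=(0,1,1) retry=(1,0,0)
8. t1 LOAD -> counter=6 r=(6,4,6) succ=(0,1,1) retry=(1,0,0)
9. t1 CAS -> counter=7 r=(6,4,6) succ=(1,1,1) retry=(1,0,0)
10. t3 CAS -> counter=7 r=(6,4,6) succ=(1,1,1) retry=(1,0,1)

counter=7 r=(6,4,6) succ=(1,1,1) retry=(1,0,1)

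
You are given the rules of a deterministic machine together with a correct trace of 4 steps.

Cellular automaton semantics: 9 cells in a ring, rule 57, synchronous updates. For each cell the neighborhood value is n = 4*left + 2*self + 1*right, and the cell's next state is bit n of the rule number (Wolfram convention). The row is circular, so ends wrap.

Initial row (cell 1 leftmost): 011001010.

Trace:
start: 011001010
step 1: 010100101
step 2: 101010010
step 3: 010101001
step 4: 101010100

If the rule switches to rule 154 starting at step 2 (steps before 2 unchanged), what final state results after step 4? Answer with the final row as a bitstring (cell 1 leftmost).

(re-executing steps 2..4 under rule 154; state before step 2: 010100101)
step 2: 000011000
step 3: 000110100
step 4: 001100010

001100010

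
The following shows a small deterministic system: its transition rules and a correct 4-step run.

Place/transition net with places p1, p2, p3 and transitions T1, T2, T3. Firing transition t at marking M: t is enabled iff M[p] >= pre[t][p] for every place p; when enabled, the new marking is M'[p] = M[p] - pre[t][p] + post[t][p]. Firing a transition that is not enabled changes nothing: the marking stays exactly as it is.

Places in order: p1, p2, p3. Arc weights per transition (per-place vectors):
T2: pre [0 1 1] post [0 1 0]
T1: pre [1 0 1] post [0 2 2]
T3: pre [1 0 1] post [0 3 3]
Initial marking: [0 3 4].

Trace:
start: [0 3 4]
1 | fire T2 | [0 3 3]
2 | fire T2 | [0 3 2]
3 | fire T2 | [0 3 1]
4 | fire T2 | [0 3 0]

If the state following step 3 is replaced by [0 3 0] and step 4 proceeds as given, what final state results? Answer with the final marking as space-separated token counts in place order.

0 3 0

state after step 3 := [0 3 0]
4 | fire T2 | [0 3 0]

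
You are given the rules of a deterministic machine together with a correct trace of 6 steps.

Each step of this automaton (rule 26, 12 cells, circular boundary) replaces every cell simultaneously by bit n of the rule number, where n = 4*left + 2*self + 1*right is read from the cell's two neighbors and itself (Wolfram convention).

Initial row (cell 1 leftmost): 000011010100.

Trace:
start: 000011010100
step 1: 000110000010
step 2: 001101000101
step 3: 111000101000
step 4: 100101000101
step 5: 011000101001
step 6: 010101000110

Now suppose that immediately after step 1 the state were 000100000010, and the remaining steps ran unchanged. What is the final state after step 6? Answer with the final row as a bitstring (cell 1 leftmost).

100001010010

state after step 1 := 000100000010
step 2: 001010000101
step 3: 110001001000
step 4: 101010110101
step 5: 000000100001
step 6: 100001010010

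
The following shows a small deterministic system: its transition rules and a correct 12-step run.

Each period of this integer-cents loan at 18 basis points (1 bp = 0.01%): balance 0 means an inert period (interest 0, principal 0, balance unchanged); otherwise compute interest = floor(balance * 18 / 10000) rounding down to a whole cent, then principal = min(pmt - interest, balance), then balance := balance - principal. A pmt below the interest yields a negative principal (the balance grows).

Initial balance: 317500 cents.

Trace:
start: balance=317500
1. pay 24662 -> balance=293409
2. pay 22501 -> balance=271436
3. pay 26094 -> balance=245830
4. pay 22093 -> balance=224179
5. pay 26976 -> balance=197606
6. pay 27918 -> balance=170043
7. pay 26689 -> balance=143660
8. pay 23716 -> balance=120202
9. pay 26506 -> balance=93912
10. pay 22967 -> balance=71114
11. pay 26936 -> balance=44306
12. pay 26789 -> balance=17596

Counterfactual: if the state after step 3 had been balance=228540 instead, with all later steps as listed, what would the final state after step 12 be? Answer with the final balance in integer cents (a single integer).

23

state after step 3 := balance=228540
4. pay 22093 -> balance=206858
5. pay 26976 -> balance=180254
6. pay 27918 -> balance=152660
7. pay 26689 -> balance=126245
8. pay 23716 -> balance=102756
9. pay 26506 -> balance=76434
10. pay 22967 -> balance=53604
11. pay 26936 -> balance=26764
12. pay 26789 -> balance=23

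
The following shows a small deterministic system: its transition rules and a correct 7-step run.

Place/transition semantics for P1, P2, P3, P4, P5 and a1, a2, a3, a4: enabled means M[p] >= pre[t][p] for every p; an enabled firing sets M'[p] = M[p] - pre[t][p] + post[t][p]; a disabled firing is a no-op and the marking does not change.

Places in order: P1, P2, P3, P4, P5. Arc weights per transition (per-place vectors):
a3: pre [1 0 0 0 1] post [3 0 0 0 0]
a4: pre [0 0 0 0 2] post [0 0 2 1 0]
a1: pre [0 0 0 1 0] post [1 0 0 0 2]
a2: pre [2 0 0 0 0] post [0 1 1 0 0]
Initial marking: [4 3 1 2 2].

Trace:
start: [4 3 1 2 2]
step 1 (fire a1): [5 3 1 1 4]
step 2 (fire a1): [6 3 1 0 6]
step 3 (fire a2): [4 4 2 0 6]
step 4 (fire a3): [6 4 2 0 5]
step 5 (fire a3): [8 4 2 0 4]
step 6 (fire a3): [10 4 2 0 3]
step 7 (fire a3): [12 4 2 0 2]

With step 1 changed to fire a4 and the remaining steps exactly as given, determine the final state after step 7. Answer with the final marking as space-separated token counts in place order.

(re-executing from step 1 with the substitution; state before step 1: [4 3 1 2 2])
step 1 (fire a4): [4 3 3 3 0]
step 2 (fire a1): [5 3 3 2 2]
step 3 (fire a2): [3 4 4 2 2]
step 4 (fire a3): [5 4 4 2 1]
step 5 (fire a3): [7 4 4 2 0]
step 6 (fire a3): [7 4 4 2 0]
step 7 (fire a3): [7 4 4 2 0]

7 4 4 2 0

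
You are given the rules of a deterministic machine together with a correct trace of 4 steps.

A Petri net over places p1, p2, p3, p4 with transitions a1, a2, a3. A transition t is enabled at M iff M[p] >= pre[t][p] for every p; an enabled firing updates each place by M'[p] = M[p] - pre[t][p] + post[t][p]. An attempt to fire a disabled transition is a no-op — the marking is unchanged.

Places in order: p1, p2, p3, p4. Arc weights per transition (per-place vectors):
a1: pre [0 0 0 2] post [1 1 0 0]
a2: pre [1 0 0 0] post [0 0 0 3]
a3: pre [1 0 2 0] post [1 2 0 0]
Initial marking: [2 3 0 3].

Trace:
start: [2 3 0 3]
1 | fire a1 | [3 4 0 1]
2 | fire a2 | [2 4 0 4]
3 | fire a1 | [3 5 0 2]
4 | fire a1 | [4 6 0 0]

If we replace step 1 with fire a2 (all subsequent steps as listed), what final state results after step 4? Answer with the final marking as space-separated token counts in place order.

(re-executing from step 1 with the substitution; state before step 1: [2 3 0 3])
1 | fire a2 | [1 3 0 6]
2 | fire a2 | [0 3 0 9]
3 | fire a1 | [1 4 0 7]
4 | fire a1 | [2 5 0 5]

2 5 0 5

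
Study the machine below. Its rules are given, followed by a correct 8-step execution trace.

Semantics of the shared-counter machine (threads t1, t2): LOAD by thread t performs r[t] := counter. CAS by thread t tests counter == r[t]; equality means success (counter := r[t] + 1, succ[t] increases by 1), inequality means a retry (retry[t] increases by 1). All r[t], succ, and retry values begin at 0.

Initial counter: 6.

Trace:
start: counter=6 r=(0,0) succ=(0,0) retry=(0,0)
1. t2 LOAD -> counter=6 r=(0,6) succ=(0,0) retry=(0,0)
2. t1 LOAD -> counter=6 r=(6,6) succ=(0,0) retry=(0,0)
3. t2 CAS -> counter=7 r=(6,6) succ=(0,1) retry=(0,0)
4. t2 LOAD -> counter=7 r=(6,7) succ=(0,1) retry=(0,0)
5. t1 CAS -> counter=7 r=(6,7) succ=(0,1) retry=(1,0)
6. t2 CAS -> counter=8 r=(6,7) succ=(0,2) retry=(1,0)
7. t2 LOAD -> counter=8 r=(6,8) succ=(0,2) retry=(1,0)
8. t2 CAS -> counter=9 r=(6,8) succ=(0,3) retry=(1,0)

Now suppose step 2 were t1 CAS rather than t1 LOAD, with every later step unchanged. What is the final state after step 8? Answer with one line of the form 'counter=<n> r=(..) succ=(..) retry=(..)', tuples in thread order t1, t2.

(re-executing from step 2 with the substitution; state before step 2: counter=6 r=(0,6) succ=(0,0) retry=(0,0))
2. t1 CAS -> counter=6 r=(0,6) succ=(0,0) retry=(1,0)
3. t2 CAS -> counter=7 r=(0,6) succ=(0,1) retry=(1,0)
4. t2 LOAD -> counter=7 r=(0,7) succ=(0,1) retry=(1,0)
5. t1 CAS -> counter=7 r=(0,7) succ=(0,1) retry=(2,0)
6. t2 CAS -> counter=8 r=(0,7) succ=(0,2) retry=(2,0)
7. t2 LOAD -> counter=8 r=(0,8) succ=(0,2) retry=(2,0)
8. t2 CAS -> counter=9 r=(0,8) succ=(0,3) retry=(2,0)

counter=9 r=(0,8) succ=(0,3) retry=(2,0)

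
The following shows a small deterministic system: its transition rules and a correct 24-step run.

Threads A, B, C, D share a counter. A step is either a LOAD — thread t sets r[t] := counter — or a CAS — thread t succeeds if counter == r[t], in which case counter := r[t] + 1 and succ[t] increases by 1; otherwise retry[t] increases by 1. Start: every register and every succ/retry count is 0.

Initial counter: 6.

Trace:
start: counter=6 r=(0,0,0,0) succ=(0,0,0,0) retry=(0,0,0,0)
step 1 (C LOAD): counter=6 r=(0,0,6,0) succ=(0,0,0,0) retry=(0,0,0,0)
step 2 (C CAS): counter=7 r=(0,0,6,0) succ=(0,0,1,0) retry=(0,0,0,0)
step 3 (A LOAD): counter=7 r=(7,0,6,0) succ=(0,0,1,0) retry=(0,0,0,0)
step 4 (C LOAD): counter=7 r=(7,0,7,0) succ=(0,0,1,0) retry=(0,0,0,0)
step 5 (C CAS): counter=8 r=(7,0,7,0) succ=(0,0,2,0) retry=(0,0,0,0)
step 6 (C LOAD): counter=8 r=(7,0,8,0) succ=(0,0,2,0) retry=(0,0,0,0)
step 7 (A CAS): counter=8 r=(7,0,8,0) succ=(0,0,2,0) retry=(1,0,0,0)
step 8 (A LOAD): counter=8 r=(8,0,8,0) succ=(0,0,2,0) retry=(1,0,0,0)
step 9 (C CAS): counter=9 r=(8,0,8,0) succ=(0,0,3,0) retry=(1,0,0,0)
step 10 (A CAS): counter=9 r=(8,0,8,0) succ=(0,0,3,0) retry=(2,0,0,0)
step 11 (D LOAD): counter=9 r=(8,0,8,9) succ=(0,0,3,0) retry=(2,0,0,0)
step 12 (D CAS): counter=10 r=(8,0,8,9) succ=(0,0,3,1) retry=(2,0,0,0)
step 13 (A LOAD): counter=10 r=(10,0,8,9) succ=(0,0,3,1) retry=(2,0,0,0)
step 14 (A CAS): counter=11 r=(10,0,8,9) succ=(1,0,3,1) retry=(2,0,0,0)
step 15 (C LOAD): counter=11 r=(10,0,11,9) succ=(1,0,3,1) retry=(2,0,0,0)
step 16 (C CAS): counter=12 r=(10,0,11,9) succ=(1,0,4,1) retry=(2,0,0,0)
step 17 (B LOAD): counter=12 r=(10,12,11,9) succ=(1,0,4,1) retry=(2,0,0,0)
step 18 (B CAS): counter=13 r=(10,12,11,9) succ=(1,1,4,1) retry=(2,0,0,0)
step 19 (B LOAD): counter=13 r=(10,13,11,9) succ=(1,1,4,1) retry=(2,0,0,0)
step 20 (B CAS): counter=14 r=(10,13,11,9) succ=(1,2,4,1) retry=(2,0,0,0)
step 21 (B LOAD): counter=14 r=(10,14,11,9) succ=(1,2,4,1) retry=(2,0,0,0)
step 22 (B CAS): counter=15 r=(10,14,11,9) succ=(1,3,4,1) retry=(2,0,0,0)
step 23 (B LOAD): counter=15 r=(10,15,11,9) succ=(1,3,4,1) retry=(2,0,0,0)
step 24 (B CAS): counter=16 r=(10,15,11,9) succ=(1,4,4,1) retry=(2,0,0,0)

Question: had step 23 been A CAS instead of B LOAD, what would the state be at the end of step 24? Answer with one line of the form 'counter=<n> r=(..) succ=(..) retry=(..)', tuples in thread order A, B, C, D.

counter=15 r=(10,14,11,9) succ=(1,3,4,1) retry=(3,1,0,0)

(re-executing from step 23 with the substitution; state before step 23: counter=15 r=(10,14,11,9) succ=(1,3,4,1) retry=(2,0,0,0))
step 23 (A CAS): counter=15 r=(10,14,11,9) succ=(1,3,4,1) retry=(3,0,0,0)
step 24 (B CAS): counter=15 r=(10,14,11,9) succ=(1,3,4,1) retry=(3,1,0,0)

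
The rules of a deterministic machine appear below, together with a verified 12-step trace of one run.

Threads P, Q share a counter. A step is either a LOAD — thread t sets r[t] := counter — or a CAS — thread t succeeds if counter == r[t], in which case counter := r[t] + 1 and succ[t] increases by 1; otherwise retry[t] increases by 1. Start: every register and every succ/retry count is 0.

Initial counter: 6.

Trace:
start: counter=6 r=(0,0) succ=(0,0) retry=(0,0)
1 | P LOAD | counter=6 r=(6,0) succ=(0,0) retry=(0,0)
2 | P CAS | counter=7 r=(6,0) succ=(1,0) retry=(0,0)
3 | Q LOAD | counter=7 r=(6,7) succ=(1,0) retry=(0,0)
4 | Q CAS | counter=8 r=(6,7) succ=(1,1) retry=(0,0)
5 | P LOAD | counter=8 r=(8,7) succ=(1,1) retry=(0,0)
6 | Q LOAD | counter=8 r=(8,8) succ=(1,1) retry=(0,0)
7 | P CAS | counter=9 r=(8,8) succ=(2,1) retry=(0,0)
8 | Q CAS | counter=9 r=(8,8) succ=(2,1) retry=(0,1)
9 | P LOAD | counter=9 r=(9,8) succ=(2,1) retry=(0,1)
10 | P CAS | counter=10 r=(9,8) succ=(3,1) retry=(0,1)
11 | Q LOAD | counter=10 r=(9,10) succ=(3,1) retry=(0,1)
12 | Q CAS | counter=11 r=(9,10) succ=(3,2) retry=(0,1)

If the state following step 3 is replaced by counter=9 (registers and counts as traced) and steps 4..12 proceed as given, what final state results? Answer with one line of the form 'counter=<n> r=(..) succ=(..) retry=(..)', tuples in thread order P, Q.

state after step 3 := counter=9 r=(6,7) succ=(1,0) retry=(0,0)
4 | Q CAS | counter=9 r=(6,7) succ=(1,0) retry=(0,1)
5 | P LOAD | counter=9 r=(9,7) succ=(1,0) retry=(0,1)
6 | Q LOAD | counter=9 r=(9,9) succ=(1,0) retry=(0,1)
7 | P CAS | counter=10 r=(9,9) succ=(2,0) retry=(0,1)
8 | Q CAS | counter=10 r=(9,9) succ=(2,0) retry=(0,2)
9 | P LOAD | counter=10 r=(10,9) succ=(2,0) retry=(0,2)
10 | P CAS | counter=11 r=(10,9) succ=(3,0) retry=(0,2)
11 | Q LOAD | counter=11 r=(10,11) succ=(3,0) retry=(0,2)
12 | Q CAS | counter=12 r=(10,11) succ=(3,1) retry=(0,2)

counter=12 r=(10,11) succ=(3,1) retry=(0,2)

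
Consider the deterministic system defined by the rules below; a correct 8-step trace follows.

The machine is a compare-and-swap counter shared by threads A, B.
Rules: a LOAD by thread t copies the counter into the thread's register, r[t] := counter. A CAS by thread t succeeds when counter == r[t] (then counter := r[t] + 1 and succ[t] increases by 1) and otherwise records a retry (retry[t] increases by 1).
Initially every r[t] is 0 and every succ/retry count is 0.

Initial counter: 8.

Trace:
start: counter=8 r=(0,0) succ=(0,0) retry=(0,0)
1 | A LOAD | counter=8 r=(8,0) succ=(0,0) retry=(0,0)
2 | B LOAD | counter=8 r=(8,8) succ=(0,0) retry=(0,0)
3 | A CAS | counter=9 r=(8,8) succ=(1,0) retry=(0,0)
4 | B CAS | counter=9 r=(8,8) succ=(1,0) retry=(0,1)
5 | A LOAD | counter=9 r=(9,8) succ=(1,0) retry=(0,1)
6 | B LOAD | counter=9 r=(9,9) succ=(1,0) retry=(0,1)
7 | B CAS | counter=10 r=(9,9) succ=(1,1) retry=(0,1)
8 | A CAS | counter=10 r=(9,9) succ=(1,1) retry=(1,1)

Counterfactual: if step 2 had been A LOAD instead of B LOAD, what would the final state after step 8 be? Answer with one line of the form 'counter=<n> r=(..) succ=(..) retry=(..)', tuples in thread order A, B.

(re-executing from step 2 with the substitution; state before step 2: counter=8 r=(8,0) succ=(0,0) retry=(0,0))
2 | A LOAD | counter=8 r=(8,0) succ=(0,0) retry=(0,0)
3 | A CAS | counter=9 r=(8,0) succ=(1,0) retry=(0,0)
4 | B CAS | counter=9 r=(8,0) succ=(1,0) retry=(0,1)
5 | A LOAD | counter=9 r=(9,0) succ=(1,0) retry=(0,1)
6 | B LOAD | counter=9 r=(9,9) succ=(1,0) retry=(0,1)
7 | B CAS | counter=10 r=(9,9) succ=(1,1) retry=(0,1)
8 | A CAS | counter=10 r=(9,9) succ=(1,1) retry=(1,1)

counter=10 r=(9,9) succ=(1,1) retry=(1,1)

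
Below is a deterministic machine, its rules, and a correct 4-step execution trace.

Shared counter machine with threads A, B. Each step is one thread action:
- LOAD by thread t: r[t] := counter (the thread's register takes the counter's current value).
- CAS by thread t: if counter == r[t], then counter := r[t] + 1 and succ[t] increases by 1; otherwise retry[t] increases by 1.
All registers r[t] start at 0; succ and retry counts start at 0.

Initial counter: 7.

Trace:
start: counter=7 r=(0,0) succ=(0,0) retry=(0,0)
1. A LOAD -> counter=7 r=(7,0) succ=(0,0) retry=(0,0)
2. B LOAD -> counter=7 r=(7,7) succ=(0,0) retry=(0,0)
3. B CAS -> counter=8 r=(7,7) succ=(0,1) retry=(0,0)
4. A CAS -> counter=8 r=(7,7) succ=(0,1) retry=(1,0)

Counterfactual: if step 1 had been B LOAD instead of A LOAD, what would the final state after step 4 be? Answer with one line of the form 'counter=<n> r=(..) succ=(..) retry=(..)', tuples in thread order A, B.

(re-executing from step 1 with the substitution; state before step 1: counter=7 r=(0,0) succ=(0,0) retry=(0,0))
1. B LOAD -> counter=7 r=(0,7) succ=(0,0) retry=(0,0)
2. B LOAD -> counter=7 r=(0,7) succ=(0,0) retry=(0,0)
3. B CAS -> counter=8 r=(0,7) succ=(0,1) retry=(0,0)
4. A CAS -> counter=8 r=(0,7) succ=(0,1) retry=(1,0)

counter=8 r=(0,7) succ=(0,1) retry=(1,0)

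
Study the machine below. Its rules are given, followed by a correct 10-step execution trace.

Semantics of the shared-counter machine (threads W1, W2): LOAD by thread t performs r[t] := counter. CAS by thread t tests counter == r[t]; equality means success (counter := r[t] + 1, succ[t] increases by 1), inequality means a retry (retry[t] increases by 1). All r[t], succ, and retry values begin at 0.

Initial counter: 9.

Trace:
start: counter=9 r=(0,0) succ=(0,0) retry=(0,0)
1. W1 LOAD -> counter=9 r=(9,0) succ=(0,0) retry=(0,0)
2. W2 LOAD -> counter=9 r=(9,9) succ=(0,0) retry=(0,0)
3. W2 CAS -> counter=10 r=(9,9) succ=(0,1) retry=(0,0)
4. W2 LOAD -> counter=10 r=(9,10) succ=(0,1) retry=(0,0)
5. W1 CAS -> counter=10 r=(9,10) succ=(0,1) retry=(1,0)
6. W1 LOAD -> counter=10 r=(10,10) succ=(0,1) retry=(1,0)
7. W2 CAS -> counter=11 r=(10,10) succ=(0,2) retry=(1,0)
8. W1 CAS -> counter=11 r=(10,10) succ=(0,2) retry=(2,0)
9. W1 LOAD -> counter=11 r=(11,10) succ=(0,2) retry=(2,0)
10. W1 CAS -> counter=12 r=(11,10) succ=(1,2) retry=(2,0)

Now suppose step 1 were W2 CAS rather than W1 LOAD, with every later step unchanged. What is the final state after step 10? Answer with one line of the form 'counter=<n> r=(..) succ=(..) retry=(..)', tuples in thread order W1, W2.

counter=12 r=(11,10) succ=(1,2) retry=(2,1)

(re-executing from step 1 with the substitution; state before step 1: counter=9 r=(0,0) succ=(0,0) retry=(0,0))
1. W2 CAS -> counter=9 r=(0,0) succ=(0,0) retry=(0,1)
2. W2 LOAD -> counter=9 r=(0,9) succ=(0,0) retry=(0,1)
3. W2 CAS -> counter=10 r=(0,9) succ=(0,1) retry=(0,1)
4. W2 LOAD -> counter=10 r=(0,10) succ=(0,1) retry=(0,1)
5. W1 CAS -> counter=10 r=(0,10) succ=(0,1) retry=(1,1)
6. W1 LOAD -> counter=10 r=(10,10) succ=(0,1) retry=(1,1)
7. W2 CAS -> counter=11 r=(10,10) succ=(0,2) retry=(1,1)
8. W1 CAS -> counter=11 r=(10,10) succ=(0,2) retry=(2,1)
9. W1 LOAD -> counter=11 r=(11,10) succ=(0,2) retry=(2,1)
10. W1 CAS -> counter=12 r=(11,10) succ=(1,2) retry=(2,1)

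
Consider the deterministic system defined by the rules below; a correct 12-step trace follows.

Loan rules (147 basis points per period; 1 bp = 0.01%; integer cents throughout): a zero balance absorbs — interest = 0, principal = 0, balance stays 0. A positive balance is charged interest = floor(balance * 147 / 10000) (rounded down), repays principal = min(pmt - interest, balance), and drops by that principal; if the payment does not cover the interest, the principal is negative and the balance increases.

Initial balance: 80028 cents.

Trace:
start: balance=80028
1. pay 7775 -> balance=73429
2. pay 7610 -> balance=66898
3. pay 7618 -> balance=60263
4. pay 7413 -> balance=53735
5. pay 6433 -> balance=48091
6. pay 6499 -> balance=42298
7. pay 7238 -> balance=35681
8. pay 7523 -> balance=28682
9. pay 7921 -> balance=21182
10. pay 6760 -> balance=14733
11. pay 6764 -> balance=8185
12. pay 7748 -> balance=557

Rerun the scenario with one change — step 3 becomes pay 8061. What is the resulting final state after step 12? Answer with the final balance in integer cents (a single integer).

(re-executing from step 3 with the substitution; state before step 3: balance=66898)
3. pay 8061 -> balance=59820
4. pay 7413 -> balance=53286
5. pay 6433 -> balance=47636
6. pay 6499 -> balance=41837
7. pay 7238 -> balance=35214
8. pay 7523 -> balance=28208
9. pay 7921 -> balance=20701
10. pay 6760 -> balance=14245
11. pay 6764 -> balance=7690
12. pay 7748 -> balance=55

55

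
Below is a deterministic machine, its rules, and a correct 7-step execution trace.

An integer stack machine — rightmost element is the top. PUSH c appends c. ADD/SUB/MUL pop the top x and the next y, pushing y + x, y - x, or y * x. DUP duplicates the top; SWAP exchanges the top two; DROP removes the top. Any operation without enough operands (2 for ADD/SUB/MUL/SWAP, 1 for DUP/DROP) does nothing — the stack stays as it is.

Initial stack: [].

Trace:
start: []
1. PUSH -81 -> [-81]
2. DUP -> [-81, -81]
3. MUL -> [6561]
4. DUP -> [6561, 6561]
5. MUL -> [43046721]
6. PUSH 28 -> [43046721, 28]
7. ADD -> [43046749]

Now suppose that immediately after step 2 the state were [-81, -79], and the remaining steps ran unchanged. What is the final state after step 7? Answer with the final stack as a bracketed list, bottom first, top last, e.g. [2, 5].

[40947229]

state after step 2 := [-81, -79]
3. MUL -> [6399]
4. DUP -> [6399, 6399]
5. MUL -> [40947201]
6. PUSH 28 -> [40947201, 28]
7. ADD -> [40947229]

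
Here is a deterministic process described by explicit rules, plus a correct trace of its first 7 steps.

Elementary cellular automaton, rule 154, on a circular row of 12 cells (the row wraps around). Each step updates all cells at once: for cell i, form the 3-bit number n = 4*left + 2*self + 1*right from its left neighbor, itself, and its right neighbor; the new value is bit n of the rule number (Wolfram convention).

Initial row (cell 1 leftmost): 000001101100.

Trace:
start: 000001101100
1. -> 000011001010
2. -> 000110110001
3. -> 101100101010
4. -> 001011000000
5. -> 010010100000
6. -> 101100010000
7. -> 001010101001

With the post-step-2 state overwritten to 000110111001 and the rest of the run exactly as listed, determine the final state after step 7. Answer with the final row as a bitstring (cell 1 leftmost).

001101101011

state after step 2 := 000110111001
3. -> 101100110110
4. -> 001011100100
5. -> 010011011010
6. -> 101110010001
7. -> 001101101011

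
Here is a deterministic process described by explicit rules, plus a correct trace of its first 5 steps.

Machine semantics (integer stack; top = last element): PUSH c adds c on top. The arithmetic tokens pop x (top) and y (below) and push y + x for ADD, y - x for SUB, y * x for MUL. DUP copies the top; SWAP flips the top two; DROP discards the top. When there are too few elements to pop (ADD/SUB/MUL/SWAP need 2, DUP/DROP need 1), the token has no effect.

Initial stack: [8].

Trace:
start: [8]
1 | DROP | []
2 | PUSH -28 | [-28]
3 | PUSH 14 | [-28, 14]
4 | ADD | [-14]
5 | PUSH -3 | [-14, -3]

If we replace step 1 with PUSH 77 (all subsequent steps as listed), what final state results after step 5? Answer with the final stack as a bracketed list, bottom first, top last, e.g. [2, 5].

(re-executing from step 1 with the substitution; state before step 1: [8])
1 | PUSH 77 | [8, 77]
2 | PUSH -28 | [8, 77, -28]
3 | PUSH 14 | [8, 77, -28, 14]
4 | ADD | [8, 77, -14]
5 | PUSH -3 | [8, 77, -14, -3]

[8, 77, -14, -3]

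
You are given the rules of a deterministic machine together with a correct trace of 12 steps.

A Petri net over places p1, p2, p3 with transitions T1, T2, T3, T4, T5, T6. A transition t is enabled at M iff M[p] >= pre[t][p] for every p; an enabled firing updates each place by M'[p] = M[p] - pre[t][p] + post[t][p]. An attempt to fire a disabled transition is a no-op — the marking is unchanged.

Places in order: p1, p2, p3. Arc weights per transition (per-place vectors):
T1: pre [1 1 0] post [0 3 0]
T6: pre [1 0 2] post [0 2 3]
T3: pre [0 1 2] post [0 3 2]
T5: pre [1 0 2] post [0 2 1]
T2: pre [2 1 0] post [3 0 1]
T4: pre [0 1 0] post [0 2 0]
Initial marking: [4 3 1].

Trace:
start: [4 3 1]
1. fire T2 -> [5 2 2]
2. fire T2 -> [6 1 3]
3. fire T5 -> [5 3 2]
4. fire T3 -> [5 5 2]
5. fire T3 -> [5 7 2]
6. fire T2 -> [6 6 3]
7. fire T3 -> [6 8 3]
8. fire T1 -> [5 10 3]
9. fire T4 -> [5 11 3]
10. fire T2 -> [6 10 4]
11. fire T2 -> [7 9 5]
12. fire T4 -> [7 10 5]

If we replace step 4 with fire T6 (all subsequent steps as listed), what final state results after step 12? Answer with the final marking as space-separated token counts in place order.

6 10 6

(re-executing from step 4 with the substitution; state before step 4: [5 3 2])
4. fire T6 -> [4 5 3]
5. fire T3 -> [4 7 3]
6. fire T2 -> [5 6 4]
7. fire T3 -> [5 8 4]
8. fire T1 -> [4 10 4]
9. fire T4 -> [4 11 4]
10. fire T2 -> [5 10 5]
11. fire T2 -> [6 9 6]
12. fire T4 -> [6 10 6]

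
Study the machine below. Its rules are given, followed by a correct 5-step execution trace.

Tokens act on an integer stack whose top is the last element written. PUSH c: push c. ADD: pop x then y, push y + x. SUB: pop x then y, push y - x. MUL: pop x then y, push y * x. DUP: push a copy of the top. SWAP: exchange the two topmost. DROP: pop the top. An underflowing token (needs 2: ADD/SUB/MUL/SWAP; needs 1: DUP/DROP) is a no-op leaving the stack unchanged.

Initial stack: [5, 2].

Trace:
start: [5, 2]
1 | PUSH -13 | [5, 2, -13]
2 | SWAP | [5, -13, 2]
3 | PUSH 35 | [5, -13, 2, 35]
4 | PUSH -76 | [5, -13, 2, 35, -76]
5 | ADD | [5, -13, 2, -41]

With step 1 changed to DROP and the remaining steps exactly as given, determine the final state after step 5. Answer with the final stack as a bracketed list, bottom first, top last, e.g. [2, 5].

[5, -41]

(re-executing from step 1 with the substitution; state before step 1: [5, 2])
1 | DROP | [5]
2 | SWAP | [5]
3 | PUSH 35 | [5, 35]
4 | PUSH -76 | [5, 35, -76]
5 | ADD | [5, -41]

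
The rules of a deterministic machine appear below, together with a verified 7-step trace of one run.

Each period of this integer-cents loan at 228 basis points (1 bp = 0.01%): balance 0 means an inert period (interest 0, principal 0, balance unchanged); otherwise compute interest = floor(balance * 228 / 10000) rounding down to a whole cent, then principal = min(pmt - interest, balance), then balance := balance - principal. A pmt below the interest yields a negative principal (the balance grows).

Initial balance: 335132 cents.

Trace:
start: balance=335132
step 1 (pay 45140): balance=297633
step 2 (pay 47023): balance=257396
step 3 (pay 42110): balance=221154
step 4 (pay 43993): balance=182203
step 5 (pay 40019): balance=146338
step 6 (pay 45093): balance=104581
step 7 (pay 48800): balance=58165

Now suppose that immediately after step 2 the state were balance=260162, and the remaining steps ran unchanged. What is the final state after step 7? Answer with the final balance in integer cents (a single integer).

61260

state after step 2 := balance=260162
step 3 (pay 42110): balance=223983
step 4 (pay 43993): balance=185096
step 5 (pay 40019): balance=149297
step 6 (pay 45093): balance=107607
step 7 (pay 48800): balance=61260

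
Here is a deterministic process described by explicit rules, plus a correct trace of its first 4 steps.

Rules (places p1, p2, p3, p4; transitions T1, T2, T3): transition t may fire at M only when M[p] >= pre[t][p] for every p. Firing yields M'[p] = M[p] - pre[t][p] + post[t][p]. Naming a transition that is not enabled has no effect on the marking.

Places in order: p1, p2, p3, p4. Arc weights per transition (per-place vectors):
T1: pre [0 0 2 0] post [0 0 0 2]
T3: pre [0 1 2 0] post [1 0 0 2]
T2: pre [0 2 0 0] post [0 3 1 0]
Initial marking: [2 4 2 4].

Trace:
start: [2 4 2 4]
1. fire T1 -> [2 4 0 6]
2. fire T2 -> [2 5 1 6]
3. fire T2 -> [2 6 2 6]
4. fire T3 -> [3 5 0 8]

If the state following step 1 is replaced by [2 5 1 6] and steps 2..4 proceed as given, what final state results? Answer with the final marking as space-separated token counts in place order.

state after step 1 := [2 5 1 6]
2. fire T2 -> [2 6 2 6]
3. fire T2 -> [2 7 3 6]
4. fire T3 -> [3 6 1 8]

3 6 1 8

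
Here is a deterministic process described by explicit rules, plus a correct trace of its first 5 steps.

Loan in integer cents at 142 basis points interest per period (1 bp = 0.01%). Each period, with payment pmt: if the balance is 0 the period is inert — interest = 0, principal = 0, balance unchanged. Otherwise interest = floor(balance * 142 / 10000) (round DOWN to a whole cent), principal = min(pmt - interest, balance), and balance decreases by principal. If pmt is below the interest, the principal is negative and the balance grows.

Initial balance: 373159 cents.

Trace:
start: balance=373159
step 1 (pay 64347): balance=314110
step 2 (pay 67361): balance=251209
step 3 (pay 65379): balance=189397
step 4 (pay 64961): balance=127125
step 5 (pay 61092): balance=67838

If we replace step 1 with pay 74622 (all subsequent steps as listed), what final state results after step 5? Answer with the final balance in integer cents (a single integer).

(re-executing from step 1 with the substitution; state before step 1: balance=373159)
step 1 (pay 74622): balance=303835
step 2 (pay 67361): balance=240788
step 3 (pay 65379): balance=178828
step 4 (pay 64961): balance=116406
step 5 (pay 61092): balance=56966

56966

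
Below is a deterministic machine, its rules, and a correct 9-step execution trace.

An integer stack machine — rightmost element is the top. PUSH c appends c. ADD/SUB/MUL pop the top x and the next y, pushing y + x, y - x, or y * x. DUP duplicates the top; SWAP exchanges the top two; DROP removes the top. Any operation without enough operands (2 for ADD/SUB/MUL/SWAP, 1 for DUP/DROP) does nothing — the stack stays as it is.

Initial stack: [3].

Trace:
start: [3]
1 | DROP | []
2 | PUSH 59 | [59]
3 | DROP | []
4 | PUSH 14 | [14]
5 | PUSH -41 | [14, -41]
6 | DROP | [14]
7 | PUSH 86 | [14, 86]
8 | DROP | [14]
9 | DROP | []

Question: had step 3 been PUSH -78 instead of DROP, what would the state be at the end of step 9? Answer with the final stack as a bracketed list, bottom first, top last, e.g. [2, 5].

[59, -78]

(re-executing from step 3 with the substitution; state before step 3: [59])
3 | PUSH -78 | [59, -78]
4 | PUSH 14 | [59, -78, 14]
5 | PUSH -41 | [59, -78, 14, -41]
6 | DROP | [59, -78, 14]
7 | PUSH 86 | [59, -78, 14, 86]
8 | DROP | [59, -78, 14]
9 | DROP | [59, -78]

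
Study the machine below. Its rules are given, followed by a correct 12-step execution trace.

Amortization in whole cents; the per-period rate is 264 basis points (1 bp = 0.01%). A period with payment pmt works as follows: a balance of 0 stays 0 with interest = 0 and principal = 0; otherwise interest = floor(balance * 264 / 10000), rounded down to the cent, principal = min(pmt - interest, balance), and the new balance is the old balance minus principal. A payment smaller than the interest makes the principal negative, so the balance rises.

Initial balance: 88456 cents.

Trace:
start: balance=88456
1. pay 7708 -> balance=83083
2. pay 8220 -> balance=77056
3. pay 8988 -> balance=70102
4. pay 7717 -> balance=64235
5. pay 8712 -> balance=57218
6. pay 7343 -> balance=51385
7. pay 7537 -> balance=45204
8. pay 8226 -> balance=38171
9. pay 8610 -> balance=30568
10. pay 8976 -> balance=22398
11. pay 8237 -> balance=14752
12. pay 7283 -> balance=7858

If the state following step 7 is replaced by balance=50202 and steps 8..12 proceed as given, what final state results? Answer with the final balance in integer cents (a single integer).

13553

state after step 7 := balance=50202
8. pay 8226 -> balance=43301
9. pay 8610 -> balance=35834
10. pay 8976 -> balance=27804
11. pay 8237 -> balance=20301
12. pay 7283 -> balance=13553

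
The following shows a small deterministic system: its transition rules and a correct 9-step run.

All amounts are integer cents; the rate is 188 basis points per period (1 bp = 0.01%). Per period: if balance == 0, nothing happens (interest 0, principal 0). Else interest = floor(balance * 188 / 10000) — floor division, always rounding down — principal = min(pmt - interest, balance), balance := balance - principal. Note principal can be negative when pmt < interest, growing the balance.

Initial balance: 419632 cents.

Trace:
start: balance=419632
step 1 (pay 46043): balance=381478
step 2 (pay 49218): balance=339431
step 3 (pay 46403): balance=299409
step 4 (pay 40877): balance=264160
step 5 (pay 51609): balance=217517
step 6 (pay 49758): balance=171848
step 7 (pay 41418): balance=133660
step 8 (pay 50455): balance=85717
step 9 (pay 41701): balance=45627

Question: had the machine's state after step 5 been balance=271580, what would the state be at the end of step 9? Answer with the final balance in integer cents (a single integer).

103872

state after step 5 := balance=271580
step 6 (pay 49758): balance=226927
step 7 (pay 41418): balance=189775
step 8 (pay 50455): balance=142887
step 9 (pay 41701): balance=103872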